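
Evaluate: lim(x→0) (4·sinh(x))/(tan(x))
This is a 0/0 indeterminate form.

Apply L'Hôpital's rule: differentiate numerator and denominator separately.
  f(x) = 4·sinh(x)   ⇒   f'(x) = 4·cosh(x)
  g(x) = tan(x)   ⇒   g'(x) = tan(x)^2 + 1
  lim(x→0) f'(x)/g'(x) = lim(x→0) (4·cosh(x))/(tan(x)^2 + 1)
  = 4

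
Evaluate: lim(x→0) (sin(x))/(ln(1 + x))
This is a 0/0 indeterminate form.

Apply L'Hôpital's rule: differentiate numerator and denominator separately.
  f(x) = sin(x)   ⇒   f'(x) = cos(x)
  g(x) = ln(x + 1)   ⇒   g'(x) = 1/(x + 1)
  lim(x→0) f'(x)/g'(x) = lim(x→0) (cos(x))/(1/(x + 1))
  = 1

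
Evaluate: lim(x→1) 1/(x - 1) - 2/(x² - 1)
This is an ∞-∞ indeterminate form.

Combine fractions or rationalize to convert ∞-∞ to 0/0 form:
  lim(x→1) 1/(x - 1) - 2/(x² - 1) = 1/2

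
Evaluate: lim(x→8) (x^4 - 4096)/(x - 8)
This is a standard limit.

Factor or rationalize the expression:
  lim(x→8) (x^4 - 4096)/(x - 8) = 2048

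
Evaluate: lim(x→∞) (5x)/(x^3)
This is an ∞/∞ indeterminate form.

Apply L'Hôpital's rule: differentiate numerator and denominator separately.
  f(x) = 5·x   ⇒   f'(x) = 5
  g(x) = x^3   ⇒   g'(x) = 3·x^2
  lim(x→∞) f'(x)/g'(x) = lim(x→∞) (5)/(3·x^2)
  = 0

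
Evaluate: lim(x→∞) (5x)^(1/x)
This is an exponential indeterminate form.

For exponential indeterminate forms, take the natural log:
  Let L = lim(x→∞) (5x)^(1/x)
  Then ln(L) = lim(x→∞) [exponent × ln(base)]
  Evaluate using L'Hôpital or standard limits, then exponentiate.
  L = 1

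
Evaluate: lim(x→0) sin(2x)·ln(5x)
This is a 0·∞ indeterminate form.

Rewrite 0·∞ as a quotient (0/0 or ∞/∞ form), then apply L'Hôpital's rule:
  lim(x→0) sin(2x)·ln(5x) = 0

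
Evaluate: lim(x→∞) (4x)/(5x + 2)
This is an ∞/∞ indeterminate form.

Apply L'Hôpital's rule: differentiate numerator and denominator separately.
  f(x) = 4·x   ⇒   f'(x) = 4
  g(x) = 5·x + 2   ⇒   g'(x) = 5
  lim(x→∞) f'(x)/g'(x) = lim(x→∞) (4)/(5)
  = 4/5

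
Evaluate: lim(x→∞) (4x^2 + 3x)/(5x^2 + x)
This is an ∞/∞ indeterminate form.

Apply L'Hôpital's rule: differentiate numerator and denominator separately.
  f(x) = 4·x^2 + 3·x   ⇒   f'(x) = 8·x + 3
  g(x) = 5·x^2 + x   ⇒   g'(x) = 10·x + 1
  lim(x→∞) f'(x)/g'(x) = lim(x→∞) (8·x + 3)/(10·x + 1)
  = 4/5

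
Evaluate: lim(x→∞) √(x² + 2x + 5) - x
This is an ∞-∞ indeterminate form.

Combine fractions or rationalize to convert ∞-∞ to 0/0 form:
  lim(x→∞) √(x² + 2x + 5) - x = 1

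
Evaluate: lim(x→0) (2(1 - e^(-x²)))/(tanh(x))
This is a 0/0 indeterminate form.

Apply L'Hôpital's rule: differentiate numerator and denominator separately.
  f(x) = 2 - 2·e^(-x^2)   ⇒   f'(x) = 4·x·e^(-x^2)
  g(x) = tanh(x)   ⇒   g'(x) = 1 - tanh(x)^2
  lim(x→0) f'(x)/g'(x) = lim(x→0) (4·x·e^(-x^2))/(1 - tanh(x)^2)
  = 0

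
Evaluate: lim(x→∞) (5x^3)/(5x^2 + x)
This is an ∞/∞ indeterminate form.

Apply L'Hôpital's rule: differentiate numerator and denominator separately.
  f(x) = 5·x^3   ⇒   f'(x) = 15·x^2
  g(x) = 5·x^2 + x   ⇒   g'(x) = 10·x + 1
  lim(x→∞) f'(x)/g'(x) = lim(x→∞) (15·x^2)/(10·x + 1)
  = ∞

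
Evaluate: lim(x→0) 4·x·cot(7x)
This is a 0·∞ indeterminate form.

Rewrite 0·∞ as a quotient (0/0 or ∞/∞ form), then apply L'Hôpital's rule:
  lim(x→0) 4·x·cot(7x) = 4/7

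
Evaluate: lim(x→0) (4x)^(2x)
This is an exponential indeterminate form.

For exponential indeterminate forms, take the natural log:
  Let L = lim(x→0) (4x)^(2x)
  Then ln(L) = lim(x→0) [exponent × ln(base)]
  Evaluate using L'Hôpital or standard limits, then exponentiate.
  L = 1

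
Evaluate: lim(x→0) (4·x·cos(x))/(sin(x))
This is a 0/0 indeterminate form.

Apply L'Hôpital's rule: differentiate numerator and denominator separately.
  f(x) = 4·x·cos(x)   ⇒   f'(x) = -4·x·sin(x) + 4·cos(x)
  g(x) = sin(x)   ⇒   g'(x) = cos(x)
  lim(x→0) f'(x)/g'(x) = lim(x→0) (-4·x·sin(x) + 4·cos(x))/(cos(x))
  = 4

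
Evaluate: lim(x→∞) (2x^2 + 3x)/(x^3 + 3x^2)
This is an ∞/∞ indeterminate form.

Apply L'Hôpital's rule: differentiate numerator and denominator separately.
  f(x) = 2·x^2 + 3·x   ⇒   f'(x) = 4·x + 3
  g(x) = x^3 + 3·x^2   ⇒   g'(x) = 3·x^2 + 6·x
  lim(x→∞) f'(x)/g'(x) = lim(x→∞) (4·x + 3)/(3·x^2 + 6·x)
  = 0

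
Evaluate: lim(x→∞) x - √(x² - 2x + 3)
This is an ∞-∞ indeterminate form.

Combine fractions or rationalize to convert ∞-∞ to 0/0 form:
  lim(x→∞) x - √(x² - 2x + 3) = 1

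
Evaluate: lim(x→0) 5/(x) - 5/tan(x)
This is an ∞-∞ indeterminate form.

Combine fractions or rationalize to convert ∞-∞ to 0/0 form:
  lim(x→0) 5/(x) - 5/tan(x) = 0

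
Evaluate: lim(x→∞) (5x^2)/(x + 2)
This is an ∞/∞ indeterminate form.

Apply L'Hôpital's rule: differentiate numerator and denominator separately.
  f(x) = 5·x^2   ⇒   f'(x) = 10·x
  g(x) = x + 2   ⇒   g'(x) = 1
  lim(x→∞) f'(x)/g'(x) = lim(x→∞) (10·x)/(1)
  = ∞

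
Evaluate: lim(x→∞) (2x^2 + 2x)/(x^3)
This is an ∞/∞ indeterminate form.

Apply L'Hôpital's rule: differentiate numerator and denominator separately.
  f(x) = 2·x^2 + 2·x   ⇒   f'(x) = 4·x + 2
  g(x) = x^3   ⇒   g'(x) = 3·x^2
  lim(x→∞) f'(x)/g'(x) = lim(x→∞) (4·x + 2)/(3·x^2)
  = 0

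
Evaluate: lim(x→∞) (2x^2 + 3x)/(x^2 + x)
This is an ∞/∞ indeterminate form.

Apply L'Hôpital's rule: differentiate numerator and denominator separately.
  f(x) = 2·x^2 + 3·x   ⇒   f'(x) = 4·x + 3
  g(x) = x^2 + x   ⇒   g'(x) = 2·x + 1
  lim(x→∞) f'(x)/g'(x) = lim(x→∞) (4·x + 3)/(2·x + 1)
  = 2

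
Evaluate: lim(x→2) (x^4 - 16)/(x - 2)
This is a standard limit.

Factor or rationalize the expression:
  lim(x→2) (x^4 - 16)/(x - 2) = 32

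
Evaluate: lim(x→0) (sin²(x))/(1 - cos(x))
This is a 0/0 indeterminate form.

Apply L'Hôpital's rule: differentiate numerator and denominator separately.
  f(x) = sin(x)^2   ⇒   f'(x) = 2·sin(x)·cos(x)
  g(x) = 1 - cos(x)   ⇒   g'(x) = sin(x)
  lim(x→0) f'(x)/g'(x) = lim(x→0) (2·sin(x)·cos(x))/(sin(x))
  = 2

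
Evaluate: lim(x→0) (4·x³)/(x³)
This is a 0/0 indeterminate form.

Apply L'Hôpital's rule: differentiate numerator and denominator separately.
  f(x) = 4·x^3   ⇒   f'(x) = 12·x^2
  g(x) = x^3   ⇒   g'(x) = 3·x^2
  lim(x→0) f'(x)/g'(x) = lim(x→0) (12·x^2)/(3·x^2)
  = 4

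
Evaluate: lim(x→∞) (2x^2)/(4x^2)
This is an ∞/∞ indeterminate form.

Apply L'Hôpital's rule: differentiate numerator and denominator separately.
  f(x) = 2·x^2   ⇒   f'(x) = 4·x
  g(x) = 4·x^2   ⇒   g'(x) = 8·x
  lim(x→∞) f'(x)/g'(x) = lim(x→∞) (4·x)/(8·x)
  = 1/2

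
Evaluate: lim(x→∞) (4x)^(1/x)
This is an exponential indeterminate form.

For exponential indeterminate forms, take the natural log:
  Let L = lim(x→∞) (4x)^(1/x)
  Then ln(L) = lim(x→∞) [exponent × ln(base)]
  Evaluate using L'Hôpital or standard limits, then exponentiate.
  L = 1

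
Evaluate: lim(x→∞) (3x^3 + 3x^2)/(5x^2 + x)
This is an ∞/∞ indeterminate form.

Apply L'Hôpital's rule: differentiate numerator and denominator separately.
  f(x) = 3·x^3 + 3·x^2   ⇒   f'(x) = 9·x^2 + 6·x
  g(x) = 5·x^2 + x   ⇒   g'(x) = 10·x + 1
  lim(x→∞) f'(x)/g'(x) = lim(x→∞) (9·x^2 + 6·x)/(10·x + 1)
  = ∞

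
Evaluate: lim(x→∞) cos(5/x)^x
This is an exponential indeterminate form.

For exponential indeterminate forms, take the natural log:
  Let L = lim(x→∞) cos(5/x)^x
  Then ln(L) = lim(x→∞) [exponent × ln(base)]
  Evaluate using L'Hôpital or standard limits, then exponentiate.
  L = 1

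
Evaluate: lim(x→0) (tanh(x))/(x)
This is a 0/0 indeterminate form.

Apply L'Hôpital's rule: differentiate numerator and denominator separately.
  f(x) = tanh(x)   ⇒   f'(x) = 1 - tanh(x)^2
  g(x) = x   ⇒   g'(x) = 1
  lim(x→0) f'(x)/g'(x) = lim(x→0) (1 - tanh(x)^2)/(1)
  = 1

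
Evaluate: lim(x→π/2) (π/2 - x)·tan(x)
This is a 0·∞ indeterminate form.

Rewrite 0·∞ as a quotient (0/0 or ∞/∞ form), then apply L'Hôpital's rule:
  lim(x→π/2) (π/2 - x)·tan(x) = 1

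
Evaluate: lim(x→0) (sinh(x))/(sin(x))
This is a 0/0 indeterminate form.

Apply L'Hôpital's rule: differentiate numerator and denominator separately.
  f(x) = sinh(x)   ⇒   f'(x) = cosh(x)
  g(x) = sin(x)   ⇒   g'(x) = cos(x)
  lim(x→0) f'(x)/g'(x) = lim(x→0) (cosh(x))/(cos(x))
  = 1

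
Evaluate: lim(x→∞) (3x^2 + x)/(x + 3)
This is an ∞/∞ indeterminate form.

Apply L'Hôpital's rule: differentiate numerator and denominator separately.
  f(x) = 3·x^2 + x   ⇒   f'(x) = 6·x + 1
  g(x) = x + 3   ⇒   g'(x) = 1
  lim(x→∞) f'(x)/g'(x) = lim(x→∞) (6·x + 1)/(1)
  = ∞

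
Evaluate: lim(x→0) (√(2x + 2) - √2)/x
This is a standard limit.

Factor or rationalize the expression:
  lim(x→0) (√(2x + 2) - √2)/x = sqrt(2)/2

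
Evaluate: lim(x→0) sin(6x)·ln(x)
This is a 0·∞ indeterminate form.

Rewrite 0·∞ as a quotient (0/0 or ∞/∞ form), then apply L'Hôpital's rule:
  lim(x→0) sin(6x)·ln(x) = 0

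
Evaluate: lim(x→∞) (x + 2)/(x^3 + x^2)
This is an ∞/∞ indeterminate form.

Apply L'Hôpital's rule: differentiate numerator and denominator separately.
  f(x) = x + 2   ⇒   f'(x) = 1
  g(x) = x^3 + x^2   ⇒   g'(x) = 3·x^2 + 2·x
  lim(x→∞) f'(x)/g'(x) = lim(x→∞) (1)/(3·x^2 + 2·x)
  = 0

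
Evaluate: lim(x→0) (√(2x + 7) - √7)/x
This is a standard limit.

Factor or rationalize the expression:
  lim(x→0) (√(2x + 7) - √7)/x = sqrt(7)/7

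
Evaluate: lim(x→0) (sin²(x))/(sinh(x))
This is a 0/0 indeterminate form.

Apply L'Hôpital's rule: differentiate numerator and denominator separately.
  f(x) = sin(x)^2   ⇒   f'(x) = 2·sin(x)·cos(x)
  g(x) = sinh(x)   ⇒   g'(x) = cosh(x)
  lim(x→0) f'(x)/g'(x) = lim(x→0) (2·sin(x)·cos(x))/(cosh(x))
  = 0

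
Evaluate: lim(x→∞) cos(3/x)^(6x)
This is an exponential indeterminate form.

For exponential indeterminate forms, take the natural log:
  Let L = lim(x→∞) cos(3/x)^(6x)
  Then ln(L) = lim(x→∞) [exponent × ln(base)]
  Evaluate using L'Hôpital or standard limits, then exponentiate.
  L = 1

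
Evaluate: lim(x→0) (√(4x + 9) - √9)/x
This is a standard limit.

Factor or rationalize the expression:
  lim(x→0) (√(4x + 9) - √9)/x = 2/3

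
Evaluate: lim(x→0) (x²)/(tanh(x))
This is a 0/0 indeterminate form.

Apply L'Hôpital's rule: differentiate numerator and denominator separately.
  f(x) = x^2   ⇒   f'(x) = 2·x
  g(x) = tanh(x)   ⇒   g'(x) = 1 - tanh(x)^2
  lim(x→0) f'(x)/g'(x) = lim(x→0) (2·x)/(1 - tanh(x)^2)
  = 0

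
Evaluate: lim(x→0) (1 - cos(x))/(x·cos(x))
This is a 0/0 indeterminate form.

Apply L'Hôpital's rule: differentiate numerator and denominator separately.
  f(x) = 1 - cos(x)   ⇒   f'(x) = sin(x)
  g(x) = x·cos(x)   ⇒   g'(x) = -x·sin(x) + cos(x)
  lim(x→0) f'(x)/g'(x) = lim(x→0) (sin(x))/(-x·sin(x) + cos(x))
  = 0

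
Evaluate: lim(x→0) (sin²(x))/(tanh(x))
This is a 0/0 indeterminate form.

Apply L'Hôpital's rule: differentiate numerator and denominator separately.
  f(x) = sin(x)^2   ⇒   f'(x) = 2·sin(x)·cos(x)
  g(x) = tanh(x)   ⇒   g'(x) = 1 - tanh(x)^2
  lim(x→0) f'(x)/g'(x) = lim(x→0) (2·sin(x)·cos(x))/(1 - tanh(x)^2)
  = 0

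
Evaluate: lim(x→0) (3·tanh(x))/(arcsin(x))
This is a 0/0 indeterminate form.

Apply L'Hôpital's rule: differentiate numerator and denominator separately.
  f(x) = 3·tanh(x)   ⇒   f'(x) = 3 - 3·tanh(x)^2
  g(x) = asin(x)   ⇒   g'(x) = 1/sqrt(1 - x^2)
  lim(x→0) f'(x)/g'(x) = lim(x→0) (3 - 3·tanh(x)^2)/(1/sqrt(1 - x^2))
  = 3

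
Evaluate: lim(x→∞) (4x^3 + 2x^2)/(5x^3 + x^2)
This is an ∞/∞ indeterminate form.

Apply L'Hôpital's rule: differentiate numerator and denominator separately.
  f(x) = 4·x^3 + 2·x^2   ⇒   f'(x) = 12·x^2 + 4·x
  g(x) = 5·x^3 + x^2   ⇒   g'(x) = 15·x^2 + 2·x
  lim(x→∞) f'(x)/g'(x) = lim(x→∞) (12·x^2 + 4·x)/(15·x^2 + 2·x)
  = 4/5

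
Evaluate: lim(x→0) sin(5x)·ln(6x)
This is a 0·∞ indeterminate form.

Rewrite 0·∞ as a quotient (0/0 or ∞/∞ form), then apply L'Hôpital's rule:
  lim(x→0) sin(5x)·ln(6x) = 0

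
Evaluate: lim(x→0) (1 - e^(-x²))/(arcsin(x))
This is a 0/0 indeterminate form.

Apply L'Hôpital's rule: differentiate numerator and denominator separately.
  f(x) = 1 - e^(-x^2)   ⇒   f'(x) = 2·x·e^(-x^2)
  g(x) = asin(x)   ⇒   g'(x) = 1/sqrt(1 - x^2)
  lim(x→0) f'(x)/g'(x) = lim(x→0) (2·x·e^(-x^2))/(1/sqrt(1 - x^2))
  = 0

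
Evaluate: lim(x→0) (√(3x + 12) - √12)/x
This is a standard limit.

Factor or rationalize the expression:
  lim(x→0) (√(3x + 12) - √12)/x = sqrt(3)/4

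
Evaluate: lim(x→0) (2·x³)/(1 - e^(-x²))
This is a 0/0 indeterminate form.

Apply L'Hôpital's rule: differentiate numerator and denominator separately.
  f(x) = 2·x^3   ⇒   f'(x) = 6·x^2
  g(x) = 1 - e^(-x^2)   ⇒   g'(x) = 2·x·e^(-x^2)
  lim(x→0) f'(x)/g'(x) = lim(x→0) (6·x^2)/(2·x·e^(-x^2))
  = 0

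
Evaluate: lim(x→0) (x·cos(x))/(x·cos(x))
This is a 0/0 indeterminate form.

Apply L'Hôpital's rule: differentiate numerator and denominator separately.
  f(x) = x·cos(x)   ⇒   f'(x) = -x·sin(x) + cos(x)
  g(x) = x·cos(x)   ⇒   g'(x) = -x·sin(x) + cos(x)
  lim(x→0) f'(x)/g'(x) = lim(x→0) (-x·sin(x) + cos(x))/(-x·sin(x) + cos(x))
  = 1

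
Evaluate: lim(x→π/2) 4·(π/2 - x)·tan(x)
This is a 0·∞ indeterminate form.

Rewrite 0·∞ as a quotient (0/0 or ∞/∞ form), then apply L'Hôpital's rule:
  lim(x→π/2) 4·(π/2 - x)·tan(x) = 4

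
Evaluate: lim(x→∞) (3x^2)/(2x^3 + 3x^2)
This is an ∞/∞ indeterminate form.

Apply L'Hôpital's rule: differentiate numerator and denominator separately.
  f(x) = 3·x^2   ⇒   f'(x) = 6·x
  g(x) = 2·x^3 + 3·x^2   ⇒   g'(x) = 6·x^2 + 6·x
  lim(x→∞) f'(x)/g'(x) = lim(x→∞) (6·x)/(6·x^2 + 6·x)
  = 0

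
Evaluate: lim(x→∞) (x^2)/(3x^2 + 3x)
This is an ∞/∞ indeterminate form.

Apply L'Hôpital's rule: differentiate numerator and denominator separately.
  f(x) = x^2   ⇒   f'(x) = 2·x
  g(x) = 3·x^2 + 3·x   ⇒   g'(x) = 6·x + 3
  lim(x→∞) f'(x)/g'(x) = lim(x→∞) (2·x)/(6·x + 3)
  = 1/3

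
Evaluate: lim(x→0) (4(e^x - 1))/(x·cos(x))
This is a 0/0 indeterminate form.

Apply L'Hôpital's rule: differentiate numerator and denominator separately.
  f(x) = 4·e^(x) - 4   ⇒   f'(x) = 4·e^(x)
  g(x) = x·cos(x)   ⇒   g'(x) = -x·sin(x) + cos(x)
  lim(x→0) f'(x)/g'(x) = lim(x→0) (4·e^(x))/(-x·sin(x) + cos(x))
  = 4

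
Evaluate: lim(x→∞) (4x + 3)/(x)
This is an ∞/∞ indeterminate form.

Apply L'Hôpital's rule: differentiate numerator and denominator separately.
  f(x) = 4·x + 3   ⇒   f'(x) = 4
  g(x) = x   ⇒   g'(x) = 1
  lim(x→∞) f'(x)/g'(x) = lim(x→∞) (4)/(1)
  = 4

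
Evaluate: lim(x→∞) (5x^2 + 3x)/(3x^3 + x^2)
This is an ∞/∞ indeterminate form.

Apply L'Hôpital's rule: differentiate numerator and denominator separately.
  f(x) = 5·x^2 + 3·x   ⇒   f'(x) = 10·x + 3
  g(x) = 3·x^3 + x^2   ⇒   g'(x) = 9·x^2 + 2·x
  lim(x→∞) f'(x)/g'(x) = lim(x→∞) (10·x + 3)/(9·x^2 + 2·x)
  = 0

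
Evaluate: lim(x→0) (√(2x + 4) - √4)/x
This is a standard limit.

Factor or rationalize the expression:
  lim(x→0) (√(2x + 4) - √4)/x = 1/2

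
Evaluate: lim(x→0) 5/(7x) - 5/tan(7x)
This is an ∞-∞ indeterminate form.

Combine fractions or rationalize to convert ∞-∞ to 0/0 form:
  lim(x→0) 5/(7x) - 5/tan(7x) = 0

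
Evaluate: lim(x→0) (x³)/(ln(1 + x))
This is a 0/0 indeterminate form.

Apply L'Hôpital's rule: differentiate numerator and denominator separately.
  f(x) = x^3   ⇒   f'(x) = 3·x^2
  g(x) = ln(x + 1)   ⇒   g'(x) = 1/(x + 1)
  lim(x→0) f'(x)/g'(x) = lim(x→0) (3·x^2)/(1/(x + 1))
  = 0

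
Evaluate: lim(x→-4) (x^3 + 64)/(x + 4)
This is a standard limit.

Factor or rationalize the expression:
  lim(x→-4) (x^3 + 64)/(x + 4) = 48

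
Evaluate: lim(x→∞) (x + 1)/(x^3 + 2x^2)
This is an ∞/∞ indeterminate form.

Apply L'Hôpital's rule: differentiate numerator and denominator separately.
  f(x) = x + 1   ⇒   f'(x) = 1
  g(x) = x^3 + 2·x^2   ⇒   g'(x) = 3·x^2 + 4·x
  lim(x→∞) f'(x)/g'(x) = lim(x→∞) (1)/(3·x^2 + 4·x)
  = 0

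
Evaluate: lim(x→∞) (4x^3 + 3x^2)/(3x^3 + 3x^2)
This is an ∞/∞ indeterminate form.

Apply L'Hôpital's rule: differentiate numerator and denominator separately.
  f(x) = 4·x^3 + 3·x^2   ⇒   f'(x) = 12·x^2 + 6·x
  g(x) = 3·x^3 + 3·x^2   ⇒   g'(x) = 9·x^2 + 6·x
  lim(x→∞) f'(x)/g'(x) = lim(x→∞) (12·x^2 + 6·x)/(9·x^2 + 6·x)
  = 4/3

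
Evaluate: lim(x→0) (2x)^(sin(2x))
This is an exponential indeterminate form.

For exponential indeterminate forms, take the natural log:
  Let L = lim(x→0) (2x)^(sin(2x))
  Then ln(L) = lim(x→0) [exponent × ln(base)]
  Evaluate using L'Hôpital or standard limits, then exponentiate.
  L = 1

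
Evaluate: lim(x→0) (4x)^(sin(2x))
This is an exponential indeterminate form.

For exponential indeterminate forms, take the natural log:
  Let L = lim(x→0) (4x)^(sin(2x))
  Then ln(L) = lim(x→0) [exponent × ln(base)]
  Evaluate using L'Hôpital or standard limits, then exponentiate.
  L = 1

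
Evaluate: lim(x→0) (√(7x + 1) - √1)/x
This is a standard limit.

Factor or rationalize the expression:
  lim(x→0) (√(7x + 1) - √1)/x = 7/2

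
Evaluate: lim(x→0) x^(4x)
This is an exponential indeterminate form.

For exponential indeterminate forms, take the natural log:
  Let L = lim(x→0) x^(4x)
  Then ln(L) = lim(x→0) [exponent × ln(base)]
  Evaluate using L'Hôpital or standard limits, then exponentiate.
  L = 1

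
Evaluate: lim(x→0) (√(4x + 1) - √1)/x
This is a standard limit.

Factor or rationalize the expression:
  lim(x→0) (√(4x + 1) - √1)/x = 2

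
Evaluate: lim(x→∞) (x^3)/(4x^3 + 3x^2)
This is an ∞/∞ indeterminate form.

Apply L'Hôpital's rule: differentiate numerator and denominator separately.
  f(x) = x^3   ⇒   f'(x) = 3·x^2
  g(x) = 4·x^3 + 3·x^2   ⇒   g'(x) = 12·x^2 + 6·x
  lim(x→∞) f'(x)/g'(x) = lim(x→∞) (3·x^2)/(12·x^2 + 6·x)
  = 1/4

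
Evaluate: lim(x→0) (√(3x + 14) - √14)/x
This is a standard limit.

Factor or rationalize the expression:
  lim(x→0) (√(3x + 14) - √14)/x = 3·sqrt(14)/28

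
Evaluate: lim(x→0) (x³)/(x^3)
This is a 0/0 indeterminate form.

Apply L'Hôpital's rule: differentiate numerator and denominator separately.
  f(x) = x^3   ⇒   f'(x) = 3·x^2
  g(x) = x^3   ⇒   g'(x) = 3·x^2
  lim(x→0) f'(x)/g'(x) = lim(x→0) (3·x^2)/(3·x^2)
  = 1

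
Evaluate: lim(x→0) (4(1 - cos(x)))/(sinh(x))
This is a 0/0 indeterminate form.

Apply L'Hôpital's rule: differentiate numerator and denominator separately.
  f(x) = 4 - 4·cos(x)   ⇒   f'(x) = 4·sin(x)
  g(x) = sinh(x)   ⇒   g'(x) = cosh(x)
  lim(x→0) f'(x)/g'(x) = lim(x→0) (4·sin(x))/(cosh(x))
  = 0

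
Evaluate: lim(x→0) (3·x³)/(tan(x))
This is a 0/0 indeterminate form.

Apply L'Hôpital's rule: differentiate numerator and denominator separately.
  f(x) = 3·x^3   ⇒   f'(x) = 9·x^2
  g(x) = tan(x)   ⇒   g'(x) = tan(x)^2 + 1
  lim(x→0) f'(x)/g'(x) = lim(x→0) (9·x^2)/(tan(x)^2 + 1)
  = 0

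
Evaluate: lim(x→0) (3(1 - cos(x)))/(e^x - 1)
This is a 0/0 indeterminate form.

Apply L'Hôpital's rule: differentiate numerator and denominator separately.
  f(x) = 3 - 3·cos(x)   ⇒   f'(x) = 3·sin(x)
  g(x) = e^(x) - 1   ⇒   g'(x) = e^(x)
  lim(x→0) f'(x)/g'(x) = lim(x→0) (3·sin(x))/(e^(x))
  = 0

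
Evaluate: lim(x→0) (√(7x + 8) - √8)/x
This is a standard limit.

Factor or rationalize the expression:
  lim(x→0) (√(7x + 8) - √8)/x = 7·sqrt(2)/8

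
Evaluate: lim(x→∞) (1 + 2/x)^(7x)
This is an exponential indeterminate form.

For exponential indeterminate forms, take the natural log:
  Let L = lim(x→∞) (1 + 2/x)^(7x)
  Then ln(L) = lim(x→∞) [exponent × ln(base)]
  Evaluate using L'Hôpital or standard limits, then exponentiate.
  L = e^(14)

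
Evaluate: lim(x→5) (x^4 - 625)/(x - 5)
This is a standard limit.

Factor or rationalize the expression:
  lim(x→5) (x^4 - 625)/(x - 5) = 500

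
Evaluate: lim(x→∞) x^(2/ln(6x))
This is an exponential indeterminate form.

For exponential indeterminate forms, take the natural log:
  Let L = lim(x→∞) x^(2/ln(6x))
  Then ln(L) = lim(x→∞) [exponent × ln(base)]
  Evaluate using L'Hôpital or standard limits, then exponentiate.
  L = e²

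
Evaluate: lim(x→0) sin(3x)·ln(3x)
This is a 0·∞ indeterminate form.

Rewrite 0·∞ as a quotient (0/0 or ∞/∞ form), then apply L'Hôpital's rule:
  lim(x→0) sin(3x)·ln(3x) = 0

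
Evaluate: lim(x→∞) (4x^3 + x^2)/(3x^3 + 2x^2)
This is an ∞/∞ indeterminate form.

Apply L'Hôpital's rule: differentiate numerator and denominator separately.
  f(x) = 4·x^3 + x^2   ⇒   f'(x) = 12·x^2 + 2·x
  g(x) = 3·x^3 + 2·x^2   ⇒   g'(x) = 9·x^2 + 4·x
  lim(x→∞) f'(x)/g'(x) = lim(x→∞) (12·x^2 + 2·x)/(9·x^2 + 4·x)
  = 4/3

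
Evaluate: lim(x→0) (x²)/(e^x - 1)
This is a 0/0 indeterminate form.

Apply L'Hôpital's rule: differentiate numerator and denominator separately.
  f(x) = x^2   ⇒   f'(x) = 2·x
  g(x) = e^(x) - 1   ⇒   g'(x) = e^(x)
  lim(x→0) f'(x)/g'(x) = lim(x→0) (2·x)/(e^(x))
  = 0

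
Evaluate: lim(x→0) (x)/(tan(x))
This is a 0/0 indeterminate form.

Apply L'Hôpital's rule: differentiate numerator and denominator separately.
  f(x) = x   ⇒   f'(x) = 1
  g(x) = tan(x)   ⇒   g'(x) = tan(x)^2 + 1
  lim(x→0) f'(x)/g'(x) = lim(x→0) (1)/(tan(x)^2 + 1)
  = 1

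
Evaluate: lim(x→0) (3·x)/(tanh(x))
This is a 0/0 indeterminate form.

Apply L'Hôpital's rule: differentiate numerator and denominator separately.
  f(x) = 3·x   ⇒   f'(x) = 3
  g(x) = tanh(x)   ⇒   g'(x) = 1 - tanh(x)^2
  lim(x→0) f'(x)/g'(x) = lim(x→0) (3)/(1 - tanh(x)^2)
  = 3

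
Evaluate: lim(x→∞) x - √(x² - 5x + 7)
This is an ∞-∞ indeterminate form.

Combine fractions or rationalize to convert ∞-∞ to 0/0 form:
  lim(x→∞) x - √(x² - 5x + 7) = 5/2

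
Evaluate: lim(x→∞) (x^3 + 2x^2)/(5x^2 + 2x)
This is an ∞/∞ indeterminate form.

Apply L'Hôpital's rule: differentiate numerator and denominator separately.
  f(x) = x^3 + 2·x^2   ⇒   f'(x) = 3·x^2 + 4·x
  g(x) = 5·x^2 + 2·x   ⇒   g'(x) = 10·x + 2
  lim(x→∞) f'(x)/g'(x) = lim(x→∞) (3·x^2 + 4·x)/(10·x + 2)
  = ∞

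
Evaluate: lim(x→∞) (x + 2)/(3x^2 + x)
This is an ∞/∞ indeterminate form.

Apply L'Hôpital's rule: differentiate numerator and denominator separately.
  f(x) = x + 2   ⇒   f'(x) = 1
  g(x) = 3·x^2 + x   ⇒   g'(x) = 6·x + 1
  lim(x→∞) f'(x)/g'(x) = lim(x→∞) (1)/(6·x + 1)
  = 0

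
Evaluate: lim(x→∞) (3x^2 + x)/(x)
This is an ∞/∞ indeterminate form.

Apply L'Hôpital's rule: differentiate numerator and denominator separately.
  f(x) = 3·x^2 + x   ⇒   f'(x) = 6·x + 1
  g(x) = x   ⇒   g'(x) = 1
  lim(x→∞) f'(x)/g'(x) = lim(x→∞) (6·x + 1)/(1)
  = ∞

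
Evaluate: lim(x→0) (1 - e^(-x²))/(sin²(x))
This is a 0/0 indeterminate form.

Apply L'Hôpital's rule: differentiate numerator and denominator separately.
  f(x) = 1 - e^(-x^2)   ⇒   f'(x) = 2·x·e^(-x^2)
  g(x) = sin(x)^2   ⇒   g'(x) = 2·sin(x)·cos(x)
  lim(x→0) f'(x)/g'(x) = lim(x→0) (2·x·e^(-x^2))/(2·sin(x)·cos(x))
  = 1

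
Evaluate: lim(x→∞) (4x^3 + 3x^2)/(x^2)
This is an ∞/∞ indeterminate form.

Apply L'Hôpital's rule: differentiate numerator and denominator separately.
  f(x) = 4·x^3 + 3·x^2   ⇒   f'(x) = 12·x^2 + 6·x
  g(x) = x^2   ⇒   g'(x) = 2·x
  lim(x→∞) f'(x)/g'(x) = lim(x→∞) (12·x^2 + 6·x)/(2·x)
  = ∞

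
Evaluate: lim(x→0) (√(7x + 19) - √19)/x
This is a standard limit.

Factor or rationalize the expression:
  lim(x→0) (√(7x + 19) - √19)/x = 7·sqrt(19)/38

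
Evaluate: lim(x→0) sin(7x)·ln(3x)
This is a 0·∞ indeterminate form.

Rewrite 0·∞ as a quotient (0/0 or ∞/∞ form), then apply L'Hôpital's rule:
  lim(x→0) sin(7x)·ln(3x) = 0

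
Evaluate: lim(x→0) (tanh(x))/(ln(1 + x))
This is a 0/0 indeterminate form.

Apply L'Hôpital's rule: differentiate numerator and denominator separately.
  f(x) = tanh(x)   ⇒   f'(x) = 1 - tanh(x)^2
  g(x) = ln(x + 1)   ⇒   g'(x) = 1/(x + 1)
  lim(x→0) f'(x)/g'(x) = lim(x→0) (1 - tanh(x)^2)/(1/(x + 1))
  = 1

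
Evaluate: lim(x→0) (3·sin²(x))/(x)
This is a 0/0 indeterminate form.

Apply L'Hôpital's rule: differentiate numerator and denominator separately.
  f(x) = 3·sin(x)^2   ⇒   f'(x) = 6·sin(x)·cos(x)
  g(x) = x   ⇒   g'(x) = 1
  lim(x→0) f'(x)/g'(x) = lim(x→0) (6·sin(x)·cos(x))/(1)
  = 0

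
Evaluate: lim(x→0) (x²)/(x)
This is a 0/0 indeterminate form.

Apply L'Hôpital's rule: differentiate numerator and denominator separately.
  f(x) = x^2   ⇒   f'(x) = 2·x
  g(x) = x   ⇒   g'(x) = 1
  lim(x→0) f'(x)/g'(x) = lim(x→0) (2·x)/(1)
  = 0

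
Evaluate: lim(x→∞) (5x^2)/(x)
This is an ∞/∞ indeterminate form.

Apply L'Hôpital's rule: differentiate numerator and denominator separately.
  f(x) = 5·x^2   ⇒   f'(x) = 10·x
  g(x) = x   ⇒   g'(x) = 1
  lim(x→∞) f'(x)/g'(x) = lim(x→∞) (10·x)/(1)
  = ∞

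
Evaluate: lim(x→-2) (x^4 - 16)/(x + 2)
This is a standard limit.

Factor or rationalize the expression:
  lim(x→-2) (x^4 - 16)/(x + 2) = -32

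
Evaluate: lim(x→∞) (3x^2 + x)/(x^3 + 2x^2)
This is an ∞/∞ indeterminate form.

Apply L'Hôpital's rule: differentiate numerator and denominator separately.
  f(x) = 3·x^2 + x   ⇒   f'(x) = 6·x + 1
  g(x) = x^3 + 2·x^2   ⇒   g'(x) = 3·x^2 + 4·x
  lim(x→∞) f'(x)/g'(x) = lim(x→∞) (6·x + 1)/(3·x^2 + 4·x)
  = 0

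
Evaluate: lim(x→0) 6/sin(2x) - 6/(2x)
This is an ∞-∞ indeterminate form.

Combine fractions or rationalize to convert ∞-∞ to 0/0 form:
  lim(x→0) 6/sin(2x) - 6/(2x) = 0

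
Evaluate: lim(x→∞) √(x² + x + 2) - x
This is an ∞-∞ indeterminate form.

Combine fractions or rationalize to convert ∞-∞ to 0/0 form:
  lim(x→∞) √(x² + x + 2) - x = 1/2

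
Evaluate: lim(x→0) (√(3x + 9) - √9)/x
This is a standard limit.

Factor or rationalize the expression:
  lim(x→0) (√(3x + 9) - √9)/x = 1/2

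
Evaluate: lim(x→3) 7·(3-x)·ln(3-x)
This is a 0·∞ indeterminate form.

Rewrite 0·∞ as a quotient (0/0 or ∞/∞ form), then apply L'Hôpital's rule:
  lim(x→3) 7·(3-x)·ln(3-x) = 0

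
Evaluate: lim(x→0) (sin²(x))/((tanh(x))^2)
This is a 0/0 indeterminate form.

Apply L'Hôpital's rule: differentiate numerator and denominator separately.
  f(x) = sin(x)^2   ⇒   f'(x) = 2·sin(x)·cos(x)
  g(x) = tanh(x)^2   ⇒   g'(x) = (2 - 2·tanh(x)^2)·tanh(x)
  lim(x→0) f'(x)/g'(x) = lim(x→0) (2·sin(x)·cos(x))/((2 - 2·tanh(x)^2)·tanh(x))
  = 1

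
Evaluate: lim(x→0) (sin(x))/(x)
This is a 0/0 indeterminate form.

Apply L'Hôpital's rule: differentiate numerator and denominator separately.
  f(x) = sin(x)   ⇒   f'(x) = cos(x)
  g(x) = x   ⇒   g'(x) = 1
  lim(x→0) f'(x)/g'(x) = lim(x→0) (cos(x))/(1)
  = 1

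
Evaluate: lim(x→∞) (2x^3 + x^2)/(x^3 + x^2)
This is an ∞/∞ indeterminate form.

Apply L'Hôpital's rule: differentiate numerator and denominator separately.
  f(x) = 2·x^3 + x^2   ⇒   f'(x) = 6·x^2 + 2·x
  g(x) = x^3 + x^2   ⇒   g'(x) = 3·x^2 + 2·x
  lim(x→∞) f'(x)/g'(x) = lim(x→∞) (6·x^2 + 2·x)/(3·x^2 + 2·x)
  = 2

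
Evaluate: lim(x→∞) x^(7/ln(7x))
This is an exponential indeterminate form.

For exponential indeterminate forms, take the natural log:
  Let L = lim(x→∞) x^(7/ln(7x))
  Then ln(L) = lim(x→∞) [exponent × ln(base)]
  Evaluate using L'Hôpital or standard limits, then exponentiate.
  L = e^(7)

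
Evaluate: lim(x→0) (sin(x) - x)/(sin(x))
This is a 0/0 indeterminate form.

Apply L'Hôpital's rule: differentiate numerator and denominator separately.
  f(x) = -x + sin(x)   ⇒   f'(x) = cos(x) - 1
  g(x) = sin(x)   ⇒   g'(x) = cos(x)
  lim(x→0) f'(x)/g'(x) = lim(x→0) (cos(x) - 1)/(cos(x))
  = 0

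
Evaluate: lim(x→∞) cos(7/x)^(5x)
This is an exponential indeterminate form.

For exponential indeterminate forms, take the natural log:
  Let L = lim(x→∞) cos(7/x)^(5x)
  Then ln(L) = lim(x→∞) [exponent × ln(base)]
  Evaluate using L'Hôpital or standard limits, then exponentiate.
  L = 1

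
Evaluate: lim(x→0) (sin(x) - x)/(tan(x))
This is a 0/0 indeterminate form.

Apply L'Hôpital's rule: differentiate numerator and denominator separately.
  f(x) = -x + sin(x)   ⇒   f'(x) = cos(x) - 1
  g(x) = tan(x)   ⇒   g'(x) = tan(x)^2 + 1
  lim(x→0) f'(x)/g'(x) = lim(x→0) (cos(x) - 1)/(tan(x)^2 + 1)
  = 0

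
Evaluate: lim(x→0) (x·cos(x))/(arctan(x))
This is a 0/0 indeterminate form.

Apply L'Hôpital's rule: differentiate numerator and denominator separately.
  f(x) = x·cos(x)   ⇒   f'(x) = -x·sin(x) + cos(x)
  g(x) = atan(x)   ⇒   g'(x) = 1/(x^2 + 1)
  lim(x→0) f'(x)/g'(x) = lim(x→0) (-x·sin(x) + cos(x))/(1/(x^2 + 1))
  = 1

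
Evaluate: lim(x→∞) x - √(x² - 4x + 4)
This is an ∞-∞ indeterminate form.

Combine fractions or rationalize to convert ∞-∞ to 0/0 form:
  lim(x→∞) x - √(x² - 4x + 4) = 2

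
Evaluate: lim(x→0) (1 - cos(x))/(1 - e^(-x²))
This is a 0/0 indeterminate form.

Apply L'Hôpital's rule: differentiate numerator and denominator separately.
  f(x) = 1 - cos(x)   ⇒   f'(x) = sin(x)
  g(x) = 1 - e^(-x^2)   ⇒   g'(x) = 2·x·e^(-x^2)
  lim(x→0) f'(x)/g'(x) = lim(x→0) (sin(x))/(2·x·e^(-x^2))
  = 1/2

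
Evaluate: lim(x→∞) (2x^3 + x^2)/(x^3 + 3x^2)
This is an ∞/∞ indeterminate form.

Apply L'Hôpital's rule: differentiate numerator and denominator separately.
  f(x) = 2·x^3 + x^2   ⇒   f'(x) = 6·x^2 + 2·x
  g(x) = x^3 + 3·x^2   ⇒   g'(x) = 3·x^2 + 6·x
  lim(x→∞) f'(x)/g'(x) = lim(x→∞) (6·x^2 + 2·x)/(3·x^2 + 6·x)
  = 2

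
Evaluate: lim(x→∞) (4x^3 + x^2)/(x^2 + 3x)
This is an ∞/∞ indeterminate form.

Apply L'Hôpital's rule: differentiate numerator and denominator separately.
  f(x) = 4·x^3 + x^2   ⇒   f'(x) = 12·x^2 + 2·x
  g(x) = x^2 + 3·x   ⇒   g'(x) = 2·x + 3
  lim(x→∞) f'(x)/g'(x) = lim(x→∞) (12·x^2 + 2·x)/(2·x + 3)
  = ∞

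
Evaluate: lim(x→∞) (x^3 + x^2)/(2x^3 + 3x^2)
This is an ∞/∞ indeterminate form.

Apply L'Hôpital's rule: differentiate numerator and denominator separately.
  f(x) = x^3 + x^2   ⇒   f'(x) = 3·x^2 + 2·x
  g(x) = 2·x^3 + 3·x^2   ⇒   g'(x) = 6·x^2 + 6·x
  lim(x→∞) f'(x)/g'(x) = lim(x→∞) (3·x^2 + 2·x)/(6·x^2 + 6·x)
  = 1/2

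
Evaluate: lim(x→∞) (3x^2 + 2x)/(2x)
This is an ∞/∞ indeterminate form.

Apply L'Hôpital's rule: differentiate numerator and denominator separately.
  f(x) = 3·x^2 + 2·x   ⇒   f'(x) = 6·x + 2
  g(x) = 2·x   ⇒   g'(x) = 2
  lim(x→∞) f'(x)/g'(x) = lim(x→∞) (6·x + 2)/(2)
  = ∞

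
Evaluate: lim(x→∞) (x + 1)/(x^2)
This is an ∞/∞ indeterminate form.

Apply L'Hôpital's rule: differentiate numerator and denominator separately.
  f(x) = x + 1   ⇒   f'(x) = 1
  g(x) = x^2   ⇒   g'(x) = 2·x
  lim(x→∞) f'(x)/g'(x) = lim(x→∞) (1)/(2·x)
  = 0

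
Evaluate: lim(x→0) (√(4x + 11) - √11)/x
This is a standard limit.

Factor or rationalize the expression:
  lim(x→0) (√(4x + 11) - √11)/x = 2·sqrt(11)/11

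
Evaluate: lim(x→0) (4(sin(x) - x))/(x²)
This is a 0/0 indeterminate form.

Apply L'Hôpital's rule: differentiate numerator and denominator separately.
  f(x) = -4·x + 4·sin(x)   ⇒   f'(x) = 4·cos(x) - 4
  g(x) = x^2   ⇒   g'(x) = 2·x
  lim(x→0) f'(x)/g'(x) = lim(x→0) (4·cos(x) - 4)/(2·x)
  = 0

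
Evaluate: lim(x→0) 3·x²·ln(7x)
This is a 0·∞ indeterminate form.

Rewrite 0·∞ as a quotient (0/0 or ∞/∞ form), then apply L'Hôpital's rule:
  lim(x→0) 3·x²·ln(7x) = 0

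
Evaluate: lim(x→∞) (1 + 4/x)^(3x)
This is an exponential indeterminate form.

For exponential indeterminate forms, take the natural log:
  Let L = lim(x→∞) (1 + 4/x)^(3x)
  Then ln(L) = lim(x→∞) [exponent × ln(base)]
  Evaluate using L'Hôpital or standard limits, then exponentiate.
  L = e^(12)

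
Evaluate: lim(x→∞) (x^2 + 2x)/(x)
This is an ∞/∞ indeterminate form.

Apply L'Hôpital's rule: differentiate numerator and denominator separately.
  f(x) = x^2 + 2·x   ⇒   f'(x) = 2·x + 2
  g(x) = x   ⇒   g'(x) = 1
  lim(x→∞) f'(x)/g'(x) = lim(x→∞) (2·x + 2)/(1)
  = ∞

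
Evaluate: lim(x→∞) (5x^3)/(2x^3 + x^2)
This is an ∞/∞ indeterminate form.

Apply L'Hôpital's rule: differentiate numerator and denominator separately.
  f(x) = 5·x^3   ⇒   f'(x) = 15·x^2
  g(x) = 2·x^3 + x^2   ⇒   g'(x) = 6·x^2 + 2·x
  lim(x→∞) f'(x)/g'(x) = lim(x→∞) (15·x^2)/(6·x^2 + 2·x)
  = 5/2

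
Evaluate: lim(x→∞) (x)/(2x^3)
This is an ∞/∞ indeterminate form.

Apply L'Hôpital's rule: differentiate numerator and denominator separately.
  f(x) = x   ⇒   f'(x) = 1
  g(x) = 2·x^3   ⇒   g'(x) = 6·x^2
  lim(x→∞) f'(x)/g'(x) = lim(x→∞) (1)/(6·x^2)
  = 0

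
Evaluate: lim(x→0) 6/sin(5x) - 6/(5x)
This is an ∞-∞ indeterminate form.

Combine fractions or rationalize to convert ∞-∞ to 0/0 form:
  lim(x→0) 6/sin(5x) - 6/(5x) = 0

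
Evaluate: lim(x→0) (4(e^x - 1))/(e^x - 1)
This is a 0/0 indeterminate form.

Apply L'Hôpital's rule: differentiate numerator and denominator separately.
  f(x) = 4·e^(x) - 4   ⇒   f'(x) = 4·e^(x)
  g(x) = e^(x) - 1   ⇒   g'(x) = e^(x)
  lim(x→0) f'(x)/g'(x) = lim(x→0) (4·e^(x))/(e^(x))
  = 4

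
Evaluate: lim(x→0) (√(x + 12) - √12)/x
This is a standard limit.

Factor or rationalize the expression:
  lim(x→0) (√(x + 12) - √12)/x = sqrt(3)/12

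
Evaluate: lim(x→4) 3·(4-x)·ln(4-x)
This is a 0·∞ indeterminate form.

Rewrite 0·∞ as a quotient (0/0 or ∞/∞ form), then apply L'Hôpital's rule:
  lim(x→4) 3·(4-x)·ln(4-x) = 0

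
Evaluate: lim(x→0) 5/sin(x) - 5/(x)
This is an ∞-∞ indeterminate form.

Combine fractions or rationalize to convert ∞-∞ to 0/0 form:
  lim(x→0) 5/sin(x) - 5/(x) = 0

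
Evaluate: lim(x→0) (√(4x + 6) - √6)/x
This is a standard limit.

Factor or rationalize the expression:
  lim(x→0) (√(4x + 6) - √6)/x = sqrt(6)/3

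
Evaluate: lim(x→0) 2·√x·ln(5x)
This is a 0·∞ indeterminate form.

Rewrite 0·∞ as a quotient (0/0 or ∞/∞ form), then apply L'Hôpital's rule:
  lim(x→0) 2·√x·ln(5x) = 0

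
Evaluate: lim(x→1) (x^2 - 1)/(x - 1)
This is a standard limit.

Factor or rationalize the expression:
  lim(x→1) (x^2 - 1)/(x - 1) = 2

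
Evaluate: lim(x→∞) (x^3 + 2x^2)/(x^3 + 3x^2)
This is an ∞/∞ indeterminate form.

Apply L'Hôpital's rule: differentiate numerator and denominator separately.
  f(x) = x^3 + 2·x^2   ⇒   f'(x) = 3·x^2 + 4·x
  g(x) = x^3 + 3·x^2   ⇒   g'(x) = 3·x^2 + 6·x
  lim(x→∞) f'(x)/g'(x) = lim(x→∞) (3·x^2 + 4·x)/(3·x^2 + 6·x)
  = 1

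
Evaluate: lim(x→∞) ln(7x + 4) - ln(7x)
This is an ∞-∞ indeterminate form.

Combine fractions or rationalize to convert ∞-∞ to 0/0 form:
  lim(x→∞) ln(7x + 4) - ln(7x) = 0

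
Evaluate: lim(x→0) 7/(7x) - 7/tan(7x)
This is an ∞-∞ indeterminate form.

Combine fractions or rationalize to convert ∞-∞ to 0/0 form:
  lim(x→0) 7/(7x) - 7/tan(7x) = 0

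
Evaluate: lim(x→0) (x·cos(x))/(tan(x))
This is a 0/0 indeterminate form.

Apply L'Hôpital's rule: differentiate numerator and denominator separately.
  f(x) = x·cos(x)   ⇒   f'(x) = -x·sin(x) + cos(x)
  g(x) = tan(x)   ⇒   g'(x) = tan(x)^2 + 1
  lim(x→0) f'(x)/g'(x) = lim(x→0) (-x·sin(x) + cos(x))/(tan(x)^2 + 1)
  = 1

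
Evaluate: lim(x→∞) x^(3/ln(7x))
This is an exponential indeterminate form.

For exponential indeterminate forms, take the natural log:
  Let L = lim(x→∞) x^(3/ln(7x))
  Then ln(L) = lim(x→∞) [exponent × ln(base)]
  Evaluate using L'Hôpital or standard limits, then exponentiate.
  L = e^(3)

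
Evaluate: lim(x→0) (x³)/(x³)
This is a 0/0 indeterminate form.

Apply L'Hôpital's rule: differentiate numerator and denominator separately.
  f(x) = x^3   ⇒   f'(x) = 3·x^2
  g(x) = x^3   ⇒   g'(x) = 3·x^2
  lim(x→0) f'(x)/g'(x) = lim(x→0) (3·x^2)/(3·x^2)
  = 1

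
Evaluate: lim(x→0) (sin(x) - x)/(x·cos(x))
This is a 0/0 indeterminate form.

Apply L'Hôpital's rule: differentiate numerator and denominator separately.
  f(x) = -x + sin(x)   ⇒   f'(x) = cos(x) - 1
  g(x) = x·cos(x)   ⇒   g'(x) = -x·sin(x) + cos(x)
  lim(x→0) f'(x)/g'(x) = lim(x→0) (cos(x) - 1)/(-x·sin(x) + cos(x))
  = 0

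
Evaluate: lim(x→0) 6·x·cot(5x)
This is a 0·∞ indeterminate form.

Rewrite 0·∞ as a quotient (0/0 or ∞/∞ form), then apply L'Hôpital's rule:
  lim(x→0) 6·x·cot(5x) = 6/5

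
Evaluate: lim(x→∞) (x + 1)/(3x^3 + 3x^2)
This is an ∞/∞ indeterminate form.

Apply L'Hôpital's rule: differentiate numerator and denominator separately.
  f(x) = x + 1   ⇒   f'(x) = 1
  g(x) = 3·x^3 + 3·x^2   ⇒   g'(x) = 9·x^2 + 6·x
  lim(x→∞) f'(x)/g'(x) = lim(x→∞) (1)/(9·x^2 + 6·x)
  = 0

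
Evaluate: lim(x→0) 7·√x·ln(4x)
This is a 0·∞ indeterminate form.

Rewrite 0·∞ as a quotient (0/0 or ∞/∞ form), then apply L'Hôpital's rule:
  lim(x→0) 7·√x·ln(4x) = 0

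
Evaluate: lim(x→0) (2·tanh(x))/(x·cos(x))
This is a 0/0 indeterminate form.

Apply L'Hôpital's rule: differentiate numerator and denominator separately.
  f(x) = 2·tanh(x)   ⇒   f'(x) = 2 - 2·tanh(x)^2
  g(x) = x·cos(x)   ⇒   g'(x) = -x·sin(x) + cos(x)
  lim(x→0) f'(x)/g'(x) = lim(x→0) (2 - 2·tanh(x)^2)/(-x·sin(x) + cos(x))
  = 2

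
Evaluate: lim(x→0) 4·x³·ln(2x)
This is a 0·∞ indeterminate form.

Rewrite 0·∞ as a quotient (0/0 or ∞/∞ form), then apply L'Hôpital's rule:
  lim(x→0) 4·x³·ln(2x) = 0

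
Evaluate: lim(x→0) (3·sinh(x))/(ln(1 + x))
This is a 0/0 indeterminate form.

Apply L'Hôpital's rule: differentiate numerator and denominator separately.
  f(x) = 3·sinh(x)   ⇒   f'(x) = 3·cosh(x)
  g(x) = ln(x + 1)   ⇒   g'(x) = 1/(x + 1)
  lim(x→0) f'(x)/g'(x) = lim(x→0) (3·cosh(x))/(1/(x + 1))
  = 3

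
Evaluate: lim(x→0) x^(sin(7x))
This is an exponential indeterminate form.

For exponential indeterminate forms, take the natural log:
  Let L = lim(x→0) x^(sin(7x))
  Then ln(L) = lim(x→0) [exponent × ln(base)]
  Evaluate using L'Hôpital or standard limits, then exponentiate.
  L = 1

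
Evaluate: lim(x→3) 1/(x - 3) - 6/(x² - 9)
This is an ∞-∞ indeterminate form.

Combine fractions or rationalize to convert ∞-∞ to 0/0 form:
  lim(x→3) 1/(x - 3) - 6/(x² - 9) = 1/6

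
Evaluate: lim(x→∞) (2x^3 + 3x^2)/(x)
This is an ∞/∞ indeterminate form.

Apply L'Hôpital's rule: differentiate numerator and denominator separately.
  f(x) = 2·x^3 + 3·x^2   ⇒   f'(x) = 6·x^2 + 6·x
  g(x) = x   ⇒   g'(x) = 1
  lim(x→∞) f'(x)/g'(x) = lim(x→∞) (6·x^2 + 6·x)/(1)
  = ∞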